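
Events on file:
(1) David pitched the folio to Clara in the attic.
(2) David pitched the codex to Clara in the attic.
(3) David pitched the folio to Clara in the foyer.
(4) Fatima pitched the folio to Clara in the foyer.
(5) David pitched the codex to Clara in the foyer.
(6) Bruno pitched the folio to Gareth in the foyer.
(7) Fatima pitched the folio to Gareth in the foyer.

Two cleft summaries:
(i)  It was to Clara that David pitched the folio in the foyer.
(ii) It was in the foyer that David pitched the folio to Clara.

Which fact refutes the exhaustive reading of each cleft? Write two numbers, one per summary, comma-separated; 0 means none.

0, 1

Summary (i) focuses "Clara" (the recipient); background same agent, thing, setting (David / the folio / in the foyer). No fact matches that background with a different recipient, so 0.
Summary (ii) focuses "in the foyer" (the setting); background same agent, thing, recipient (David / the folio / Clara). Fact (1) matches that background with setting = in the attic — refutes (ii).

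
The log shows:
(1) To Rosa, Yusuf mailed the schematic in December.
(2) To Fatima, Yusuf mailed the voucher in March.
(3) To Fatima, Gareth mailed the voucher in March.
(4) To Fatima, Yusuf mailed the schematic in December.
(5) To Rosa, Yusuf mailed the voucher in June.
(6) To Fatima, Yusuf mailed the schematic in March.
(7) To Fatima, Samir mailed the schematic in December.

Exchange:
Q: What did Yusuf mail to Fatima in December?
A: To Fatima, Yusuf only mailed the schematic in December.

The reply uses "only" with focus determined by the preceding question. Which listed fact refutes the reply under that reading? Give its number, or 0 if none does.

0

Answering "What did ...?" puts focus on the thing — here, "the schematic".
So "only" ranges over things; the rest (agent = Yusuf, recipient = Fatima, setting = in December) is presupposed.
No listed fact shares that background with another thing. Nothing contradicts the reply.
(Fact (1) would refute a reading with focus on the recipient — but that is not what the question asks.)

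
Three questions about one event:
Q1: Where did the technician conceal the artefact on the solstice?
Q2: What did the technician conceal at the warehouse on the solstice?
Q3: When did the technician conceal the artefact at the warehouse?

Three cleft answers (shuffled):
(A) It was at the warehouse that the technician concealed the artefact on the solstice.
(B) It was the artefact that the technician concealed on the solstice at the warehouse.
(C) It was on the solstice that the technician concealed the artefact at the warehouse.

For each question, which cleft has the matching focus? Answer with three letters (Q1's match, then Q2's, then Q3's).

ABC

Q1 asks about the location; cleft (A) focuses "at the warehouse", which is the location — so Q1 → A.
Q2 asks about the direct object; cleft (B) focuses "the artefact", which is the direct object — so Q2 → B.
Q3 asks about the time; cleft (C) focuses "on the solstice", which is the time — so Q3 → C.
Mapping: Q1→A, Q2→B, Q3→C.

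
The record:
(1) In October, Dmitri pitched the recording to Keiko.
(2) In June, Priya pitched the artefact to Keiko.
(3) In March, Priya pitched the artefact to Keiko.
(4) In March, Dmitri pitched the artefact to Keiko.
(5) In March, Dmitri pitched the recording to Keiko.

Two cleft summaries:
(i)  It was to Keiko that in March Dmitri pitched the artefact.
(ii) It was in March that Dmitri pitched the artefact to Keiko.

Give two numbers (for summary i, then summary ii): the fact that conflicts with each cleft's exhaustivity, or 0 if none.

0, 0

(i): focus "Keiko". No fact shares agent = Dmitri, thing = the artefact, setting = in March with a different recipient. 0.
(ii): focus "in March". No fact shares agent = Dmitri, thing = the artefact, recipient = Keiko with a different setting. 0.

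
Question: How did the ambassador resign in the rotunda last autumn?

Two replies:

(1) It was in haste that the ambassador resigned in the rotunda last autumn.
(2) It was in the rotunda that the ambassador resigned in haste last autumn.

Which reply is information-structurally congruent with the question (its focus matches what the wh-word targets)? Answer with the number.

1

The question word "how" targets the manner.
Option (1) clefts "in haste" — that matches what the question asks about.
Option (2) clefts "in the rotunda" — the location, not what was asked.
So the congruent reply is (1).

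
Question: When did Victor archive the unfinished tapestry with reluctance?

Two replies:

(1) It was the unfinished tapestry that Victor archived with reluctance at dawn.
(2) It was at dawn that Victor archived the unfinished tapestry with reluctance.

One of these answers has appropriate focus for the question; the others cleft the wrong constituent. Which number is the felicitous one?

2

The question word "when" targets the time.
Option (1) clefts "the unfinished tapestry" — the direct object, not what was asked.
Option (2) clefts "at dawn" — that matches what the question asks about.
So the congruent reply is (2).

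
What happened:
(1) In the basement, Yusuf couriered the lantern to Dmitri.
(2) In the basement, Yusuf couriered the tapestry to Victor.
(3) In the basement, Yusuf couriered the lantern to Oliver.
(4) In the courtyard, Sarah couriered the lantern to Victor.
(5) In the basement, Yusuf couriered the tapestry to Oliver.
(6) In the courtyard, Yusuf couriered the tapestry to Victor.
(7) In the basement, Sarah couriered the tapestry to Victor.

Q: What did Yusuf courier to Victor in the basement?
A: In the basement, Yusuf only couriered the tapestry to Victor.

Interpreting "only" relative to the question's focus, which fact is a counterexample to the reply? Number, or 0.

Answering "What did ...?" puts focus on the thing — here, "the tapestry".
So "only" ranges over things; the rest (same agent, recipient, setting (Yusuf / Victor / in the basement)) is presupposed.
No fact keeps same agent, recipient, setting (Yusuf / Victor / in the basement) while changing the thing; every other fact differs on something backgrounded. The reply stands.
(Fact (5) would refute a reading with focus on the recipient — but that is not what the question asks.)

0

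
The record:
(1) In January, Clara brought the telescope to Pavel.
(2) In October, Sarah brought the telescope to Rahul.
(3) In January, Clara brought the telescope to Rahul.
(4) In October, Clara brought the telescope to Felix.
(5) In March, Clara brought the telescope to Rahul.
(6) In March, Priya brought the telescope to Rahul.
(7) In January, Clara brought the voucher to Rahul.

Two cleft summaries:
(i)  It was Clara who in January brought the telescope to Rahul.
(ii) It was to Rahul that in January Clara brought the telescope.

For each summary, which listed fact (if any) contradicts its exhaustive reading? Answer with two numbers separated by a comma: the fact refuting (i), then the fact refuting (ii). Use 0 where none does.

0, 1

Summary (i) focuses "Clara" (the agent); background the telescope as thing and Rahul as recipient and in January as setting. No fact matches that background with a different agent, so 0.
Summary (ii) focuses "Rahul" (the recipient); background Clara as agent and the telescope as thing and in January as setting. Fact (1) matches that background with recipient = Pavel — refutes (ii).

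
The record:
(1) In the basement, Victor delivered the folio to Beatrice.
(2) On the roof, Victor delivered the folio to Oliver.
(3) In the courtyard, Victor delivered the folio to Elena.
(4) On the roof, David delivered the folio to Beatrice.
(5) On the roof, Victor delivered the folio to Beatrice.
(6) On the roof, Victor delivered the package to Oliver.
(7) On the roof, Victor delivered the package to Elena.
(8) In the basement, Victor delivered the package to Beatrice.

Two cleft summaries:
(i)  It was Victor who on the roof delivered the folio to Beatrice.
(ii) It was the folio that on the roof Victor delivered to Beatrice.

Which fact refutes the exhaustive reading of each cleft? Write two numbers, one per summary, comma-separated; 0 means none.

(i): focus "Victor". Looking for same thing, recipient, setting (the folio / Beatrice / on the roof) with some other agent — fact (4) has David there. Refuted.
(ii): focus "the folio". No fact shares same agent, recipient, setting (Victor / Beatrice / on the roof) with a different thing. 0.

4, 0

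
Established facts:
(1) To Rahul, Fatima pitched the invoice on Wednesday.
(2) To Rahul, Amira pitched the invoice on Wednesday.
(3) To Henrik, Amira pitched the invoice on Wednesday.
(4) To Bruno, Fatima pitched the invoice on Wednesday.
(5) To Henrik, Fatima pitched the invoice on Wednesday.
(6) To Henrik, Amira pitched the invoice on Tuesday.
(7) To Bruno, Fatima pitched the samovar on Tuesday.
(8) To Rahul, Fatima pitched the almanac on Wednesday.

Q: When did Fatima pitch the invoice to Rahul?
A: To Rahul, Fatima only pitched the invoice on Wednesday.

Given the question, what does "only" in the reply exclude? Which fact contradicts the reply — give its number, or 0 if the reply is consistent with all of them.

0

The question "When did ...?" targets the setting, so in the reply the focus falls on "on Wednesday".
So "only" ranges over settings; the rest (agent = Fatima, thing = the invoice, recipient = Rahul) is presupposed.
No fact keeps agent = Fatima, thing = the invoice, recipient = Rahul while changing the setting; every other fact differs on something backgrounded. The reply stands.
(Fact (4) would refute a reading with focus on the recipient — but that is not what the question asks.)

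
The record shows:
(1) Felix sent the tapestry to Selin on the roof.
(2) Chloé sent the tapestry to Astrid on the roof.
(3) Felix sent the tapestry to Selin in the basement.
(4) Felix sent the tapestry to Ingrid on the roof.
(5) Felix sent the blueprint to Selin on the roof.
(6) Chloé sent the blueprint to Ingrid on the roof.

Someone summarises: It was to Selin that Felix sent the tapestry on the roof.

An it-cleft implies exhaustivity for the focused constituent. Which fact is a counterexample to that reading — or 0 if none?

The cleft puts "Selin" in focus and presupposes the open proposition with Felix as agent and the tapestry as thing and on the roof as setting.
The exhaustive reading says no other recipient fits that background.
Fact (4) shares the background but with recipient = Ingrid; exhaustivity is violated.

4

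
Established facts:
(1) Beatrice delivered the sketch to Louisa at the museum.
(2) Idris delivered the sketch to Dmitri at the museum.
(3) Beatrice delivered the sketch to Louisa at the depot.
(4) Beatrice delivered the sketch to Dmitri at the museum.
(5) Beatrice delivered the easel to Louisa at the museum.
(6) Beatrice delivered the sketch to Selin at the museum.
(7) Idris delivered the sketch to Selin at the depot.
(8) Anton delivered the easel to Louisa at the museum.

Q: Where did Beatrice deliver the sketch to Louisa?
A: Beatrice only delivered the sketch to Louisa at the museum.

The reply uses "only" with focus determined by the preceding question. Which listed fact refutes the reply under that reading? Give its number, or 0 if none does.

3

The question "Where did ...?" targets the setting, so in the reply the focus falls on "at the museum".
So "only" ranges over settings; the rest (agent = Beatrice, thing = the sketch, recipient = Louisa) is presupposed.
Fact (3) shares the background with a different setting (at the depot) — counterexample.
(Fact (4) would refute a reading with focus on the recipient — but that is not what the question asks.)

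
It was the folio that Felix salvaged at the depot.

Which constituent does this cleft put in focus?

the folio

In an it-cleft "It was X that/who ...", the clefted constituent X is the focus; the that/who-clause expresses the presupposed open proposition.
Here the focus is "the folio". The backgrounded (presupposed) material includes "Felix" and "at the depot".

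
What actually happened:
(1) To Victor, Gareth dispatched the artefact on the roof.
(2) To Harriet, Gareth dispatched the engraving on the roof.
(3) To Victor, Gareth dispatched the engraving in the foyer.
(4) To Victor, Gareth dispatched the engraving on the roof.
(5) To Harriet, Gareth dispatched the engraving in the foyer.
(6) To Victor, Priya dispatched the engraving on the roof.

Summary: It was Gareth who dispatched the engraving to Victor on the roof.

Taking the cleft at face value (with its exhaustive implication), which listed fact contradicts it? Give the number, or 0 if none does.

6

Focus of the cleft: "Gareth" (the agent). Presupposed background: the engraving as thing and Victor as recipient and on the roof as setting.
Exhaustivity: Gareth is the only agent satisfying that background.
But fact (6) also has the engraving as thing and Victor as recipient and on the roof as setting, with agent = Priya — so the exhaustive reading fails.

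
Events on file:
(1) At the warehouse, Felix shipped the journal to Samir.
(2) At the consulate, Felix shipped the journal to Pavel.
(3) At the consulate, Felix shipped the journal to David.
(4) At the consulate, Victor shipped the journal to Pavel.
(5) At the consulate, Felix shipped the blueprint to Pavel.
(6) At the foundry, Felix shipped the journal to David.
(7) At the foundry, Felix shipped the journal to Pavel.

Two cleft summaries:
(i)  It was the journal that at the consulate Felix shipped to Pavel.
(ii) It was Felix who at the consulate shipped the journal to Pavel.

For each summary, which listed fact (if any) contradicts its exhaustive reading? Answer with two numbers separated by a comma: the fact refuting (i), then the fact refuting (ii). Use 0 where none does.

(i): focus "the journal". Looking for Felix as agent and Pavel as recipient and at the consulate as setting with some other thing — fact (5) has the blueprint there. Refuted.
(ii): focus "Felix". Looking for the journal as thing and Pavel as recipient and at the consulate as setting with some other agent — fact (4) has Victor there. Refuted.

5, 4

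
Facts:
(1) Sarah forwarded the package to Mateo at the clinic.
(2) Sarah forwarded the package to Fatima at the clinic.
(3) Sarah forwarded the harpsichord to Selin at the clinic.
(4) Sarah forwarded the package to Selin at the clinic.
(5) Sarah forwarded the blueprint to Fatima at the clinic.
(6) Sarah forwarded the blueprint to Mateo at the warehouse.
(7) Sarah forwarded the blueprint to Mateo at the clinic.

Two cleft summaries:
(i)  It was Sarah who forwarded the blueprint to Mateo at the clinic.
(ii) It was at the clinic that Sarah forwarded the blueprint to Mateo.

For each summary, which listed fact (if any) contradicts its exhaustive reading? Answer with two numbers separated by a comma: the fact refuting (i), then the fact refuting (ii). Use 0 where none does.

0, 6

Summary (i) focuses "Sarah" (the agent); background the blueprint as thing and Mateo as recipient and at the clinic as setting. No fact matches that background with a different agent, so 0.
Summary (ii) focuses "at the clinic" (the setting); background Sarah as agent and the blueprint as thing and Mateo as recipient. Fact (6) matches that background with setting = at the warehouse — refutes (ii).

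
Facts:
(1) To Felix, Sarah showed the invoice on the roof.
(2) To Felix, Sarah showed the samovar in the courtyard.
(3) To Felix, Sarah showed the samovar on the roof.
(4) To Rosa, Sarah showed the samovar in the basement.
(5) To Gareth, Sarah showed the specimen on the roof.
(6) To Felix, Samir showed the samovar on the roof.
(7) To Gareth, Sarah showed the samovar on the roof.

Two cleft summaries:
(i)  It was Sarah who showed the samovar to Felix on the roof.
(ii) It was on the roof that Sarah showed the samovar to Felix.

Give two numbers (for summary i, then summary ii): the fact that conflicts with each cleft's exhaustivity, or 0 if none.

6, 2

Summary (i) focuses "Sarah" (the agent); background the samovar as thing and Felix as recipient and on the roof as setting. Fact (6) matches that background with agent = Samir — refutes (i).
Summary (ii) focuses "on the roof" (the setting); background Sarah as agent and the samovar as thing and Felix as recipient. Fact (2) matches that background with setting = in the courtyard — refutes (ii).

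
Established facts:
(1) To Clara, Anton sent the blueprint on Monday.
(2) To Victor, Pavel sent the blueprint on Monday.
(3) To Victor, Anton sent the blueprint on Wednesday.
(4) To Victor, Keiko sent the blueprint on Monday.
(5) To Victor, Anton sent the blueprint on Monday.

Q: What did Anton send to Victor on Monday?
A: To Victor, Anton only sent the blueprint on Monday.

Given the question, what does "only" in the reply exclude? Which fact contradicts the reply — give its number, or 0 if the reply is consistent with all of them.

0

The question "What did ...?" targets the thing, so in the reply the focus falls on "the blueprint".
"Only" then excludes alternative things while the background — agent = Anton, recipient = Victor, setting = on Monday — is held fixed.
No fact keeps agent = Anton, recipient = Victor, setting = on Monday while changing the thing; every other fact differs on something backgrounded. The reply stands.
(Fact (3) would refute a reading with focus on the setting — but that is not what the question asks.)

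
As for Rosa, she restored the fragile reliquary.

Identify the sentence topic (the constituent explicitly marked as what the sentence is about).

The construction explicitly marks "Rosa" as what the sentence is about — the topic.
The remainder of the clause is the comment (what is said about the topic).

Rosa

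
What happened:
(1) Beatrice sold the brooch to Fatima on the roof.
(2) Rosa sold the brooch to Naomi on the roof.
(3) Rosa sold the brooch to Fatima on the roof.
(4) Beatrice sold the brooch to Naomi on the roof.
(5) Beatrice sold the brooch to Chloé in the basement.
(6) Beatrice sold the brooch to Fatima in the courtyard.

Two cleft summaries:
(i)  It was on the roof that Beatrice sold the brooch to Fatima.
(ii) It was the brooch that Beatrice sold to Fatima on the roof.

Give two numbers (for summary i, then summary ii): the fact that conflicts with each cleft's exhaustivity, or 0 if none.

6, 0

Summary (i) focuses "on the roof" (the setting); background same agent, thing, recipient (Beatrice / the brooch / Fatima). Fact (6) matches that background with setting = in the courtyard — refutes (i).
Summary (ii) focuses "the brooch" (the thing); background same agent, recipient, setting (Beatrice / Fatima / on the roof). No fact matches that background with a different thing, so 0.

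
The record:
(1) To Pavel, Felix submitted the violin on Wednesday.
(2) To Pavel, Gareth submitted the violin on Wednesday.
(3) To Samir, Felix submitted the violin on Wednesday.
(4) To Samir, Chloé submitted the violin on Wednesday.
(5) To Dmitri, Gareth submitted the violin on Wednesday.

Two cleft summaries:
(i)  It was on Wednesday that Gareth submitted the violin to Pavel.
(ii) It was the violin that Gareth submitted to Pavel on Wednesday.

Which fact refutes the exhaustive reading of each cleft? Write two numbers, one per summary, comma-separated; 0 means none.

0, 0

(i): focus "on Wednesday". No fact shares agent = Gareth, thing = the violin, recipient = Pavel with a different setting. 0.
(ii): focus "the violin". No fact shares agent = Gareth, recipient = Pavel, setting = on Wednesday with a different thing. 0.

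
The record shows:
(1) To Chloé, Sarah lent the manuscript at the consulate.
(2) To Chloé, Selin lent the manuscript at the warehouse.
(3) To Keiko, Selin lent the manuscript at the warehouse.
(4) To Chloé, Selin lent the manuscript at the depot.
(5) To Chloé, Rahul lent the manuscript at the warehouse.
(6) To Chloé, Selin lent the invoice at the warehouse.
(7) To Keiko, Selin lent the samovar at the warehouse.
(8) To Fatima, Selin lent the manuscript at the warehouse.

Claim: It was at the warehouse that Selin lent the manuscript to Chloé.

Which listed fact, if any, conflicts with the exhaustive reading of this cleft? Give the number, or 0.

4

The cleft puts "at the warehouse" in focus and presupposes the open proposition with same agent, thing, recipient (Selin / the manuscript / Chloé).
Exhaustivity: at the warehouse is the only setting satisfying that background.
Fact (4) shares the background but with setting = at the depot; exhaustivity is violated.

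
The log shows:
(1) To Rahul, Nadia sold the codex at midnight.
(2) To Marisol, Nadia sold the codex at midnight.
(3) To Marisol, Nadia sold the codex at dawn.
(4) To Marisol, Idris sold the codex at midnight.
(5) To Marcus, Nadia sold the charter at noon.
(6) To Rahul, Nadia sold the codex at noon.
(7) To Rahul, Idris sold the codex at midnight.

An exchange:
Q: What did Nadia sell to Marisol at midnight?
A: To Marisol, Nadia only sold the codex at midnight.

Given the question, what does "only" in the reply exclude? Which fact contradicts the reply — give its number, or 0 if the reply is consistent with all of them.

0

Answering "What did ...?" puts focus on the thing — here, "the codex".
"Only" then excludes alternative things while the background — Nadia as agent and Marisol as recipient and at midnight as setting — is held fixed.
No fact keeps Nadia as agent and Marisol as recipient and at midnight as setting while changing the thing; every other fact differs on something backgrounded. The reply stands.
(Fact (1) would refute a reading with focus on the recipient — but that is not what the question asks.)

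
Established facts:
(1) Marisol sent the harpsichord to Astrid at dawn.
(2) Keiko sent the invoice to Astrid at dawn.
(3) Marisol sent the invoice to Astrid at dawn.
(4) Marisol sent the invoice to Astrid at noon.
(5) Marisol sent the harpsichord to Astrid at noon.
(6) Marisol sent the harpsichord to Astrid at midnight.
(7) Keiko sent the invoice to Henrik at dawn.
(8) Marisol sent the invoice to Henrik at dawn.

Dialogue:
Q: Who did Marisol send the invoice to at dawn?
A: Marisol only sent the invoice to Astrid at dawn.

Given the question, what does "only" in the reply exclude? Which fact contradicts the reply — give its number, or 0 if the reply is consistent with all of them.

8

Answering "Who did ... to ...?" puts focus on the recipient — here, "Astrid".
So "only" ranges over recipients; the rest (Marisol as agent and the invoice as thing and at dawn as setting) is presupposed.
Fact (8) keeps Marisol as agent and the invoice as thing and at dawn as setting but has recipient = Henrik; that refutes the reply.
(Fact (1) would refute a reading with focus on the thing — but that is not what the question asks.)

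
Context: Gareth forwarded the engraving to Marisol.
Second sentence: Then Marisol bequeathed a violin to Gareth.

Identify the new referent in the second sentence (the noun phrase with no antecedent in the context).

a violin

"Marisol" and "Gareth" in the second sentence are given — already mentioned in the context.
"a violin" has no antecedent in the context; it is discourse-new (the indefinite article also signals a new referent).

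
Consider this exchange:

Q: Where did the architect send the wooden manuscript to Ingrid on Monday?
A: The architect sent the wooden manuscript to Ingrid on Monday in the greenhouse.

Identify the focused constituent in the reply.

in the greenhouse

The wh-word "where" asks about the location.
In the answer, "the architect", "the wooden manuscript", "to Ingrid" and "on Monday" are given — repeated from the question.
The constituent filling the location gap is "in the greenhouse"; that is the focus and would carry nuclear stress.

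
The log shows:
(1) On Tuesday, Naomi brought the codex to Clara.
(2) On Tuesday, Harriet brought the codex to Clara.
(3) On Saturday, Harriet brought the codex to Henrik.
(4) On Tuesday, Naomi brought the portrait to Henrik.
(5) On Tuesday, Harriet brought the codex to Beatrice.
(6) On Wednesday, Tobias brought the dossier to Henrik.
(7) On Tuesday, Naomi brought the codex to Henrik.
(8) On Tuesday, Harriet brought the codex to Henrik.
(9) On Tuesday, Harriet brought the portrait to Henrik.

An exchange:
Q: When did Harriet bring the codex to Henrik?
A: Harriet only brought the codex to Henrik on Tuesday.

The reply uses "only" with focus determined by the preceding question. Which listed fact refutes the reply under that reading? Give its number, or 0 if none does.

3

Answering "When did ...?" puts focus on the setting — here, "on Tuesday".
So "only" ranges over settings; the rest (Harriet as agent and the codex as thing and Henrik as recipient) is presupposed.
Fact (3) shares the background with a different setting (on Saturday) — counterexample.
(Fact (2) would refute a reading with focus on the recipient — but that is not what the question asks.)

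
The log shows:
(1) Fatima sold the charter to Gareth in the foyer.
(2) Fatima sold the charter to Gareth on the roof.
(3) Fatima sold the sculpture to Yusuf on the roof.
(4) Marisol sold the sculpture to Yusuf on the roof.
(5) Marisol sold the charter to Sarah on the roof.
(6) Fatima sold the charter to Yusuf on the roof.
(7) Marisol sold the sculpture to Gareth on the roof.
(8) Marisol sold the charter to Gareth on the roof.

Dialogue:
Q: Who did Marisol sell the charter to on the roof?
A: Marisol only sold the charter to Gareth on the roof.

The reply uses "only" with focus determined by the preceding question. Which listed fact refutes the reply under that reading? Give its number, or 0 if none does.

Answering "Who did ... to ...?" puts focus on the recipient — here, "Gareth".
So "only" ranges over recipients; the rest (agent = Marisol, thing = the charter, setting = on the roof) is presupposed.
Fact (5) shares the background with a different recipient (Sarah) — counterexample.
(Fact (7) would refute a reading with focus on the thing — but that is not what the question asks.)

5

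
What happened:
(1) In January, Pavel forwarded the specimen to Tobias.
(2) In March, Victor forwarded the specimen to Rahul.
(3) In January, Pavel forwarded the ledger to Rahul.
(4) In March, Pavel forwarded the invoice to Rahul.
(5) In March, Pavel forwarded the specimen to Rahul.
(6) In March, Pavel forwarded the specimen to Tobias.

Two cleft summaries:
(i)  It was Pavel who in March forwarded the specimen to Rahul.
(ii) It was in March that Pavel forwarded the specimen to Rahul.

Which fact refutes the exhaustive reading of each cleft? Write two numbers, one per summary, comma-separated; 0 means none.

2, 0

Summary (i) focuses "Pavel" (the agent); background thing = the specimen, recipient = Rahul, setting = in March. Fact (2) matches that background with agent = Victor — refutes (i).
Summary (ii) focuses "in March" (the setting); background agent = Pavel, thing = the specimen, recipient = Rahul. No fact matches that background with a different setting, so 0.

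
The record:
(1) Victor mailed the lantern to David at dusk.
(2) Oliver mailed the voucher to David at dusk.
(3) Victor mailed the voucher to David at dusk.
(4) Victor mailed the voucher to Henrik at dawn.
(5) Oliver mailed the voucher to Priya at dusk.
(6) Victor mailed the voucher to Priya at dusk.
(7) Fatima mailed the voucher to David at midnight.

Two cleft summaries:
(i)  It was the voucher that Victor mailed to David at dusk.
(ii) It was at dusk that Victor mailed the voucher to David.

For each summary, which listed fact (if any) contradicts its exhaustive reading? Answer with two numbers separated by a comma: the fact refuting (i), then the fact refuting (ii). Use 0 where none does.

1, 0

Summary (i) focuses "the voucher" (the thing); background agent = Victor, recipient = David, setting = at dusk. Fact (1) matches that background with thing = the lantern — refutes (i).
Summary (ii) focuses "at dusk" (the setting); background agent = Victor, thing = the voucher, recipient = David. No fact matches that background with a different setting, so 0.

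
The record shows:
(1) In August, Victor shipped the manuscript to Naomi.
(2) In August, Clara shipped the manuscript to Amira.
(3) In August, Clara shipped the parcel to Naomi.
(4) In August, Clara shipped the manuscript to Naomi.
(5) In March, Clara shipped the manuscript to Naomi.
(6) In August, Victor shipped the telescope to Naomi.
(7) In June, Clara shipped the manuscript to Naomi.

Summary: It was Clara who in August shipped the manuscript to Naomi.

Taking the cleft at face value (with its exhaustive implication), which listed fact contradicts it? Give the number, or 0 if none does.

1

The cleft puts "Clara" in focus and presupposes the open proposition with same thing, recipient, setting (the manuscript / Naomi / in August).
The exhaustive reading says no other agent fits that background.
But fact (1) also has same thing, recipient, setting (the manuscript / Naomi / in August), with agent = Victor — so the exhaustive reading fails.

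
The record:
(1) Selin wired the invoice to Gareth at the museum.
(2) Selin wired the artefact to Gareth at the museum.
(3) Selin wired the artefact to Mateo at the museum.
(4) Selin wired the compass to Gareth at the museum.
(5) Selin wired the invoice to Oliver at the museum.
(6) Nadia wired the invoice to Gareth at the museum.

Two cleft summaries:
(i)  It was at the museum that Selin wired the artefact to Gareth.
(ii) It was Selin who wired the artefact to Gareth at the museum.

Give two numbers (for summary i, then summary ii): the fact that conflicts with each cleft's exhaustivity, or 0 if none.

(i): focus "at the museum". No fact shares agent = Selin, thing = the artefact, recipient = Gareth with a different setting. 0.
(ii): focus "Selin". No fact shares thing = the artefact, recipient = Gareth, setting = at the museum with a different agent. 0.

0, 0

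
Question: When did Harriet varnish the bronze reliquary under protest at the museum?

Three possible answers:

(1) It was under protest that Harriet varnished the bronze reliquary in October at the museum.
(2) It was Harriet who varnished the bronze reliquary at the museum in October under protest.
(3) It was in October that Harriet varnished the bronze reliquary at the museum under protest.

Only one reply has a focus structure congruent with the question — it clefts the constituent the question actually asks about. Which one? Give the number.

3

The question word "when" targets the time.
Option (1) clefts "under protest" — the manner, not what was asked.
Option (2) clefts "Harriet" — the subject (agent), not what was asked.
Option (3) clefts "in October" — that matches what the question asks about.
So the congruent reply is (3).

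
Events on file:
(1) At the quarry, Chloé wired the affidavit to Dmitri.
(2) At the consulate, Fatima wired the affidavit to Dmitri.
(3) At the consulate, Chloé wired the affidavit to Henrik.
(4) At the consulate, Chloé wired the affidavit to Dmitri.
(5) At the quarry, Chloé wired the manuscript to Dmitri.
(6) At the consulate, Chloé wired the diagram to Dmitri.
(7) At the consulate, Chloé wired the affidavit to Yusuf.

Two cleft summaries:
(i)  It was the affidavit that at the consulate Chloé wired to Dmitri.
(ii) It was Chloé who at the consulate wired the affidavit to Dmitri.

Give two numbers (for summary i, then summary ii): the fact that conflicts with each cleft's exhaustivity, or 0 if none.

6, 2

Summary (i) focuses "the affidavit" (the thing); background agent = Chloé, recipient = Dmitri, setting = at the consulate. Fact (6) matches that background with thing = the diagram — refutes (i).
Summary (ii) focuses "Chloé" (the agent); background thing = the affidavit, recipient = Dmitri, setting = at the consulate. Fact (2) matches that background with agent = Fatima — refutes (ii).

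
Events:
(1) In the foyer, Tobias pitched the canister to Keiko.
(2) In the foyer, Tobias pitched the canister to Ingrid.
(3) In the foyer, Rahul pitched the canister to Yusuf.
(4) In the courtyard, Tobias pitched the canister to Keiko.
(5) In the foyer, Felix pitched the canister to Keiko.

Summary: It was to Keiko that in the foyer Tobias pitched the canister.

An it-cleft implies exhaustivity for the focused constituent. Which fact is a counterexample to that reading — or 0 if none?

The cleft puts "Keiko" in focus and presupposes the open proposition with same agent, thing, setting (Tobias / the canister / in the foyer).
The exhaustive reading says no other recipient fits that background.
Fact (2) shares the background but with recipient = Ingrid; exhaustivity is violated.

2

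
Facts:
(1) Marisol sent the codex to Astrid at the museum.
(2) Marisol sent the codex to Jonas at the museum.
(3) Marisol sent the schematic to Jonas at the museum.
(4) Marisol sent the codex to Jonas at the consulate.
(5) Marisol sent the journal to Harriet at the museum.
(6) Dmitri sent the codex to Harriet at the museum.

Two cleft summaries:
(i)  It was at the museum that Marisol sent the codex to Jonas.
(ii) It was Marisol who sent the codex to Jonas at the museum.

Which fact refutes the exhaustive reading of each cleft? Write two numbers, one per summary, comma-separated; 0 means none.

4, 0

Summary (i) focuses "at the museum" (the setting); background same agent, thing, recipient (Marisol / the codex / Jonas). Fact (4) matches that background with setting = at the consulate — refutes (i).
Summary (ii) focuses "Marisol" (the agent); background same thing, recipient, setting (the codex / Jonas / at the museum). No fact matches that background with a different agent, so 0.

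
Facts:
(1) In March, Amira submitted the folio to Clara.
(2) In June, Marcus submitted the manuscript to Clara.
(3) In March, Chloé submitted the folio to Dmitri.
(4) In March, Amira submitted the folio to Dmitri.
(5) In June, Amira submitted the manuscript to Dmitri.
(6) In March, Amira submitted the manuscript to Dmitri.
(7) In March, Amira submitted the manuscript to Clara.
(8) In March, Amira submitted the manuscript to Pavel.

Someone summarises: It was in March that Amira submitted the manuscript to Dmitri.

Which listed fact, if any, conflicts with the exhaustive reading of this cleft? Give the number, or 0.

5

The cleft puts "in March" in focus and presupposes the open proposition with same agent, thing, recipient (Amira / the manuscript / Dmitri).
Exhaustivity: in March is the only setting satisfying that background.
Fact (5) shares the background but with setting = in June; exhaustivity is violated.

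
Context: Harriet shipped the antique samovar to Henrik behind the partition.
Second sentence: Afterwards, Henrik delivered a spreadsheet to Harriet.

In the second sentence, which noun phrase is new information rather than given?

"Henrik" and "Harriet" in the second sentence are given — already mentioned in the context.
"a spreadsheet" has no antecedent in the context; it is discourse-new (the indefinite article also signals a new referent).

a spreadsheet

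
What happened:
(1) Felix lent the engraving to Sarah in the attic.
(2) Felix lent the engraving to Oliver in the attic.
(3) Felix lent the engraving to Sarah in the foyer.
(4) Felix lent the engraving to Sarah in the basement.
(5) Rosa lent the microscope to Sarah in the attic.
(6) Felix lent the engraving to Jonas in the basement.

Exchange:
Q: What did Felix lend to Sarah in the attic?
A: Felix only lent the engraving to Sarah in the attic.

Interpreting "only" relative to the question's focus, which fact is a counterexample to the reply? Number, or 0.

0

Answering "What did ...?" puts focus on the thing — here, "the engraving".
"Only" then excludes alternative things while the background — Felix as agent and Sarah as recipient and in the attic as setting — is held fixed.
No fact keeps Felix as agent and Sarah as recipient and in the attic as setting while changing the thing; every other fact differs on something backgrounded. The reply stands.
(Fact (2) would refute a reading with focus on the recipient — but that is not what the question asks.)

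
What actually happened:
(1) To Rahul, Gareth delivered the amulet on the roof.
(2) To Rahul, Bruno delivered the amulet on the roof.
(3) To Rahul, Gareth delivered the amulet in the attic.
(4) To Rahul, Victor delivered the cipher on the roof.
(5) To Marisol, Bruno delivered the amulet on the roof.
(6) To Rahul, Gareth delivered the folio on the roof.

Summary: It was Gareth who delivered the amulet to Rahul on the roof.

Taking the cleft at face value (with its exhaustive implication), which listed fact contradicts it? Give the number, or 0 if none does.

Focus of the cleft: "Gareth" (the agent). Presupposed background: the amulet as thing and Rahul as recipient and on the roof as setting.
The exhaustive reading says no other agent fits that background.
But fact (2) also has the amulet as thing and Rahul as recipient and on the roof as setting, with agent = Bruno — so the exhaustive reading fails.

2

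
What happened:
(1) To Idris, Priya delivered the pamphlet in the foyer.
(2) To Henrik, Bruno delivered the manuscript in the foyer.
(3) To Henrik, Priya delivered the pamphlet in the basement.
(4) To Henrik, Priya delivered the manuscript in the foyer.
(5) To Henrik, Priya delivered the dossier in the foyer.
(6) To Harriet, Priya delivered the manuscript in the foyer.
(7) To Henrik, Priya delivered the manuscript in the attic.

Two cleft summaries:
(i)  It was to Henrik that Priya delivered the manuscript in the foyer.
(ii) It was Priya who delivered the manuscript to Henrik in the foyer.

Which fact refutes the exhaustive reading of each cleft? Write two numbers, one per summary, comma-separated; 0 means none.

6, 2

Summary (i) focuses "Henrik" (the recipient); background same agent, thing, setting (Priya / the manuscript / in the foyer). Fact (6) matches that background with recipient = Harriet — refutes (i).
Summary (ii) focuses "Priya" (the agent); background same thing, recipient, setting (the manuscript / Henrik / in the foyer). Fact (2) matches that background with agent = Bruno — refutes (ii).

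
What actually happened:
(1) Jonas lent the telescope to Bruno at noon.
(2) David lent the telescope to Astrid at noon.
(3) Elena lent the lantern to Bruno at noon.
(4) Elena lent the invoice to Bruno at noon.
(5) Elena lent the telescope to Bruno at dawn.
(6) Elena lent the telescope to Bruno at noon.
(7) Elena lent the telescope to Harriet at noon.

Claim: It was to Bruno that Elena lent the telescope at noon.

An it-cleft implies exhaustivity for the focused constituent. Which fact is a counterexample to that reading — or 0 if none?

7

The cleft puts "Bruno" in focus and presupposes the open proposition with agent = Elena, thing = the telescope, setting = at noon.
Exhaustivity: Bruno is the only recipient satisfying that background.
Fact (7) shares the background but with recipient = Harriet; exhaustivity is violated.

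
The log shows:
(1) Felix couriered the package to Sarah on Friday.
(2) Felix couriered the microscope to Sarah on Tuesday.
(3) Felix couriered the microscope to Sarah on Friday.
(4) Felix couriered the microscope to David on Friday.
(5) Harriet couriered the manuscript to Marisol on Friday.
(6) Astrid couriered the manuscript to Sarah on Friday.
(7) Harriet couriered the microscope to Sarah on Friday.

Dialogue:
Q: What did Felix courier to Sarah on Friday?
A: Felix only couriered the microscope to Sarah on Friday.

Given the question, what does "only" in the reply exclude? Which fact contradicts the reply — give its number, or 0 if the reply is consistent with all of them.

1

Answering "What did ...?" puts focus on the thing — here, "the microscope".
"Only" then excludes alternative things while the background — agent = Felix, recipient = Sarah, setting = on Friday — is held fixed.
Fact (1) keeps agent = Felix, recipient = Sarah, setting = on Friday but has thing = the package; that refutes the reply.
(Fact (2) would refute a reading with focus on the setting — but that is not what the question asks.)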